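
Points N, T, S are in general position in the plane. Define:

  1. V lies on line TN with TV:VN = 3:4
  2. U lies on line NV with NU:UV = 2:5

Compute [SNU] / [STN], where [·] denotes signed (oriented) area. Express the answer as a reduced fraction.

Choose coordinates N = (0, 0), T = (1, 0), S = (0, 1).
1. V lies on line TN with TV:VN = 3:4 ⇒ V = (4/7, 0)
2. U lies on line NV with NU:UV = 2:5 ⇒ U = (8/49, 0)
2·[SNU] = 8/49, 2·[STN] = -1
[SNU]:[STN] = 8/49:-1 = -8/49

[SNU]:[STN] = -8/49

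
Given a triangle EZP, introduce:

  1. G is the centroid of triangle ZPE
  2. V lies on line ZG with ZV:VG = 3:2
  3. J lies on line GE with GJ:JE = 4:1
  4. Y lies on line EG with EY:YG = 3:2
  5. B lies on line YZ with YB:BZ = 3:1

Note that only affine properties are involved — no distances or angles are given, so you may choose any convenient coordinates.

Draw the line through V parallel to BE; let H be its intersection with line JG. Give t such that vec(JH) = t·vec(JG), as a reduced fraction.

t = 2/5

Work in coordinates with E = (0, 0), Z = (1, 0), P = (0, 1).
1. G is the centroid of triangle ZPE ⇒ G = (1/3, 1/3)
2. V lies on line ZG with ZV:VG = 3:2 ⇒ V = (3/5, 1/5)
3. J lies on line GE with GJ:JE = 4:1 ⇒ J = (1/15, 1/15)
4. Y lies on line EG with EY:YG = 3:2 ⇒ Y = (1/5, 1/5)
5. B lies on line YZ with YB:BZ = 3:1 ⇒ B = (4/5, 1/20)
through V parallel to BE: direction (-4/5, -1/20); meets JG at H = (13/75, 13/75)
H = J + t·(G−J) with t = 2/5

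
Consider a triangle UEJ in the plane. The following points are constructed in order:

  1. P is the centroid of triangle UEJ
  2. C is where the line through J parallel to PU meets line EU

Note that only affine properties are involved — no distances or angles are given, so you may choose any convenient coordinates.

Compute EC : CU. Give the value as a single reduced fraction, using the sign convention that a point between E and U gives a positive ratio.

Choose coordinates U = (0, 0), E = (1, 0), J = (0, 1).
1. P is the centroid of triangle UEJ ⇒ P = (1/3, 1/3)
2. C is where the line through J parallel to PU meets line EU ⇒ C = (-1, 0)
C = E + t·(U−E) with t = 2, so EC:CU = t:(1−t) = 2:-1

EC:CU = -2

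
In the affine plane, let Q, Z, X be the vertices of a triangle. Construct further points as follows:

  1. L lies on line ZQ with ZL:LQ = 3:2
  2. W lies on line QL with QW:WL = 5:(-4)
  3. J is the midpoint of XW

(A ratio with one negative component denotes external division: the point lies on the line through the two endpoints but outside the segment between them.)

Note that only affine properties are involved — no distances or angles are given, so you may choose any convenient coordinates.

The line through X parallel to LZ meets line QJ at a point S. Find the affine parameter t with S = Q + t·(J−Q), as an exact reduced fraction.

Set Q = (0, 0), Z = (1, 0), X = (0, 1); any affine frame gives the same invariant.
1. L lies on line ZQ with ZL:LQ = 3:2 ⇒ L = (2/5, 0)
2. W lies on line QL with QW:WL = 5:(-4) ⇒ W = (2, 0)
3. J is the midpoint of XW ⇒ J = (1, 1/2)
through X parallel to LZ: direction (3/5, 0); meets QJ at S = (2, 1)
S = Q + t·(J−Q) with t = 2

t = 2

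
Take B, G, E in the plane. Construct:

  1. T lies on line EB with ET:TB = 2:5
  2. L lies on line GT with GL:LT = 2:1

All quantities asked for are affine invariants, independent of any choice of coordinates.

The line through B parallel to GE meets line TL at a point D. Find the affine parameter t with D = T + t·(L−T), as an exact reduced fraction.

Choose coordinates B = (0, 0), G = (1, 0), E = (0, 1).
1. T lies on line EB with ET:TB = 2:5 ⇒ T = (0, 5/7)
2. L lies on line GT with GL:LT = 2:1 ⇒ L = (1/3, 10/21)
through B parallel to GE: direction (-1, 1); meets TL at D = (-5/2, 5/2)
D = T + t·(L−T) with t = -15/2

t = -15/2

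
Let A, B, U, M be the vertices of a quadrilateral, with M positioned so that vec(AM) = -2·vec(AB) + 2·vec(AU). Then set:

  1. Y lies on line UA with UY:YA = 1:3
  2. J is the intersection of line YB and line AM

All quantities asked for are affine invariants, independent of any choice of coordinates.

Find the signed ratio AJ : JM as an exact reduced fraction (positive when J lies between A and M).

Assign A = (0, 0), B = (1, 0), U = (0, 1), M = (-2, 2) — the answer is frame-independent, so this choice is without loss of generality.
1. Y lies on line UA with UY:YA = 1:3 ⇒ Y = (0, 3/4)
2. J is the intersection of line YB and line AM ⇒ J = (-3, 3)
J = A + t·(M−A) with t = 3/2, so AJ:JM = t:(1−t) = 3/2:-1/2

AJ:JM = -3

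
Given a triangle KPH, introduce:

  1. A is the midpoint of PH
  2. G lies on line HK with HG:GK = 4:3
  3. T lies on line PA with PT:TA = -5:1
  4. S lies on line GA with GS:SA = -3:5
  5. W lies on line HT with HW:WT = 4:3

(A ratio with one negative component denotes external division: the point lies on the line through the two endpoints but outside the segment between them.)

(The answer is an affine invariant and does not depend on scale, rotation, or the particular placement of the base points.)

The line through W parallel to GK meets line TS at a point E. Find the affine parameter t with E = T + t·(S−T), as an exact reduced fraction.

Work in coordinates with K = (0, 0), P = (1, 0), H = (0, 1).
1. A is the midpoint of PH ⇒ A = (1/2, 1/2)
2. G lies on line HK with HG:GK = 4:3 ⇒ G = (0, 3/7)
3. T lies on line PA with PT:TA = -5:1 ⇒ T = (3/8, 5/8)
4. S lies on line GA with GS:SA = -3:5 ⇒ S = (-3/4, 9/28)
5. W lies on line HT with HW:WT = 4:3 ⇒ W = (3/14, 11/14)
through W parallel to GK: direction (0, -3/7); meets TS at E = (3/14, 57/98)
E = T + t·(S−T) with t = 1/7

t = 1/7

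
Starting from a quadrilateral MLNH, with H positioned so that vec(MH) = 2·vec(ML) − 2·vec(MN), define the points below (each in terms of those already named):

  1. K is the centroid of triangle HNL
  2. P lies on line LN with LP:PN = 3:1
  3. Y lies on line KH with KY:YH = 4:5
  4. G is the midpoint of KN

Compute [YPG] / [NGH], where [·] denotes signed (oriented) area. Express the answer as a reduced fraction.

[YPG]:[NGH] = -1/4

Work in coordinates with M = (0, 0), L = (1, 0), N = (0, 1), H = (2, -2).
1. K is the centroid of triangle HNL ⇒ K = (1, -1/3)
2. P lies on line LN with LP:PN = 3:1 ⇒ P = (1/4, 3/4)
3. Y lies on line KH with KY:YH = 4:5 ⇒ Y = (13/9, -29/27)
4. G is the midpoint of KN ⇒ G = (1/2, 1/3)
2·[YPG] = 1/24, 2·[NGH] = -1/6
[YPG]:[NGH] = 1/24:-1/6 = -1/4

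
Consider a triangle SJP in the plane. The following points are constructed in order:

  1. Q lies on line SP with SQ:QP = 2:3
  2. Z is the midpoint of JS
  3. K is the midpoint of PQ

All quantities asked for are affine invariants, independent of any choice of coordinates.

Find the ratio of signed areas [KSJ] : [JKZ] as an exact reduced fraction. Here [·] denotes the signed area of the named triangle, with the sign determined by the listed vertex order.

[KSJ]:[JKZ] = 2

Assign S = (0, 0), J = (1, 0), P = (0, 1) — the answer is frame-independent, so this choice is without loss of generality.
1. Q lies on line SP with SQ:QP = 2:3 ⇒ Q = (0, 2/5)
2. Z is the midpoint of JS ⇒ Z = (1/2, 0)
3. K is the midpoint of PQ ⇒ K = (0, 7/10)
2·[KSJ] = 7/10, 2·[JKZ] = 7/20
[KSJ]:[JKZ] = 7/10:7/20 = 2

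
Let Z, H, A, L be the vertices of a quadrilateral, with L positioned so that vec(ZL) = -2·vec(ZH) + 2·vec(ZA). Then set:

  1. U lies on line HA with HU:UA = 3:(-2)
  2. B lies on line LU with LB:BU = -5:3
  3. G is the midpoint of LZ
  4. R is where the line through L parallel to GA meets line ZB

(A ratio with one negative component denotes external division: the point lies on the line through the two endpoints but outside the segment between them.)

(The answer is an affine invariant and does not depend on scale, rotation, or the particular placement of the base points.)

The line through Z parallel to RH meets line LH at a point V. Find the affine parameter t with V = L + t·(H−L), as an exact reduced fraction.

Work in coordinates with Z = (0, 0), H = (1, 0), A = (0, 1), L = (-2, 2).
1. U lies on line HA with HU:UA = 3:(-2) ⇒ U = (-2, 3)
2. B lies on line LU with LB:BU = -5:3 ⇒ B = (-2, 9/2)
3. G is the midpoint of LZ ⇒ G = (-1, 1)
4. R is where the line through L parallel to GA meets line ZB ⇒ R = (-8/9, 2)
through Z parallel to RH: direction (17/9, -2); meets LH at V = (-17/10, 9/5)
V = L + t·(H−L) with t = 1/10

t = 1/10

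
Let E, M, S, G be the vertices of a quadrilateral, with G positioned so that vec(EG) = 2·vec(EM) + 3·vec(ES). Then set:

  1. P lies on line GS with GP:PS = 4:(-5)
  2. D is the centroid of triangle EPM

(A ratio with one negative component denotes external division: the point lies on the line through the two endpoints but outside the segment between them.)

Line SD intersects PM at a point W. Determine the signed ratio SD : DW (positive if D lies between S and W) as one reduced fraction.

Choose coordinates E = (0, 0), M = (1, 0), S = (0, 1), G = (2, 3).
1. P lies on line GS with GP:PS = 4:(-5) ⇒ P = (10, 11)
2. D is the centroid of triangle EPM ⇒ D = (11/3, 11/3)
line SD meets PM at W = (220/49, 209/49)
D = S + t·(W−S) with t = 49/60, so SD:DW = 49/60:11/60

SD:DW = 49/11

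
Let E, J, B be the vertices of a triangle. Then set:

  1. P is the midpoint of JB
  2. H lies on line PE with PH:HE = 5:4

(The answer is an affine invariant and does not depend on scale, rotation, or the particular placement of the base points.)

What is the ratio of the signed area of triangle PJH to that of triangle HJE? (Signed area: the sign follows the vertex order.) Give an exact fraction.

[PJH]:[HJE] = 5/4

Choose coordinates E = (0, 0), J = (1, 0), B = (0, 1).
1. P is the midpoint of JB ⇒ P = (1/2, 1/2)
2. H lies on line PE with PH:HE = 5:4 ⇒ H = (2/9, 2/9)
2·[PJH] = -5/18, 2·[HJE] = -2/9
[PJH]:[HJE] = -5/18:-2/9 = 5/4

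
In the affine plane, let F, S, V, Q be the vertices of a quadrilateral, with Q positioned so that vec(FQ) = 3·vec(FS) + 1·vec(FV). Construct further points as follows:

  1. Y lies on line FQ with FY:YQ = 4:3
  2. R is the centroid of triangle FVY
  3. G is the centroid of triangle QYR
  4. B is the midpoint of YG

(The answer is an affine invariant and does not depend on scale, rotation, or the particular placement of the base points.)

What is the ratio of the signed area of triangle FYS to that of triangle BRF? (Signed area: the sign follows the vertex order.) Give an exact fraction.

Work in coordinates with F = (0, 0), S = (1, 0), V = (0, 1), Q = (3, 1).
1. Y lies on line FQ with FY:YQ = 4:3 ⇒ Y = (12/7, 4/7)
2. R is the centroid of triangle FVY ⇒ R = (4/7, 11/21)
3. G is the centroid of triangle QYR ⇒ G = (37/21, 44/63)
4. B is the midpoint of YG ⇒ B = (73/42, 40/63)
2·[FYS] = -4/7, 2·[BRF] = 23/42
[FYS]:[BRF] = -4/7:23/42 = -24/23

[FYS]:[BRF] = -24/23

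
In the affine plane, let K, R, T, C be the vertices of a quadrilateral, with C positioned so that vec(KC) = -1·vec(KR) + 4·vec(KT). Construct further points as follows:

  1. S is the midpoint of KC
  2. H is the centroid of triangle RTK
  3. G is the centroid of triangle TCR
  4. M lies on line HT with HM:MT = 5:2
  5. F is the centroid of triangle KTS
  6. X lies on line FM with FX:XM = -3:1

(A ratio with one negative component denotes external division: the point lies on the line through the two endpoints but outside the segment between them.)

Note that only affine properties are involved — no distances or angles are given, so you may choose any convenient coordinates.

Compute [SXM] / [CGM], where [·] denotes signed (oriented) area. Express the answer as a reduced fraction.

[SXM]:[CGM] = 5/32

Work in coordinates with K = (0, 0), R = (1, 0), T = (0, 1), C = (-1, 4).
1. S is the midpoint of KC ⇒ S = (-1/2, 2)
2. H is the centroid of triangle RTK ⇒ H = (1/3, 1/3)
3. G is the centroid of triangle TCR ⇒ G = (0, 5/3)
4. M lies on line HT with HM:MT = 5:2 ⇒ M = (2/21, 17/21)
5. F is the centroid of triangle KTS ⇒ F = (-1/6, 1)
6. X lies on line FM with FX:XM = -3:1 ⇒ X = (19/84, 5/7)
2·[SXM] = -25/252, 2·[CGM] = -40/63
[SXM]:[CGM] = -25/252:-40/63 = 5/32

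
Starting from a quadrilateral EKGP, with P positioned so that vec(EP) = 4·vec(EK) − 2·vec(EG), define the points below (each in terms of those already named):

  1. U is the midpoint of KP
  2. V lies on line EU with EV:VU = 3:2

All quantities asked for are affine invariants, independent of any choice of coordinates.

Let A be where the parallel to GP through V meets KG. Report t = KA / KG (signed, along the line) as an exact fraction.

t = -9/10

Assign E = (0, 0), K = (1, 0), G = (0, 1), P = (4, -2) — the answer is frame-independent, so this choice is without loss of generality.
1. U is the midpoint of KP ⇒ U = (5/2, -1)
2. V lies on line EU with EV:VU = 3:2 ⇒ V = (3/2, -3/5)
through V parallel to GP: direction (4, -3); meets KG at A = (19/10, -9/10)
A = K + t·(G−K) with t = -9/10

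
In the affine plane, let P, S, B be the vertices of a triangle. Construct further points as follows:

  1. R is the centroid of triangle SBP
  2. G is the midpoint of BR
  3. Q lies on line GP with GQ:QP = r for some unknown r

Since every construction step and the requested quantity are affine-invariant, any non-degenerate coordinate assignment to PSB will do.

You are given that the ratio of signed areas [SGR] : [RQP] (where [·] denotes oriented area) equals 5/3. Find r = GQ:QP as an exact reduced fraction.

r = 2/3

Work in coordinates with P = (0, 0), S = (1, 0), B = (0, 1).
1. R is the centroid of triangle SBP ⇒ R = (1/3, 1/3)
2. G is the midpoint of BR ⇒ G = (1/6, 2/3)
3. With GQ:QP = r, write λ = r/(r+1) so Q = G + λ·(P−G); Q is affine-linear in λ
Every point depending on Q is an affine combination of Q and λ-independent points, so each such coordinate is linear in λ; the λ² term in each signed area is a multiple of (P−G)×(P−G) = 0, so 2·[SGR] and 2·[RQP] are each linear in λ. Evaluating at λ=0 and λ=1:
  2·[SGR] = 1/6,   2·[RQP] = -1/6·λ + 1/6
So [SGR]:[RQP] = (1/6) / (-1/6·λ + 1/6). Setting this equal to 5/3:
  1/6 = 5/3·(-1/6·λ + 1/6)  ⇒  λ = 2/5
Then r = λ/(1−λ) = (2/5)/(3/5) = 2/3. Check: with r = 2/3, Q = (1/10, 2/5) and [SGR]:[RQP] = 5/3 as required.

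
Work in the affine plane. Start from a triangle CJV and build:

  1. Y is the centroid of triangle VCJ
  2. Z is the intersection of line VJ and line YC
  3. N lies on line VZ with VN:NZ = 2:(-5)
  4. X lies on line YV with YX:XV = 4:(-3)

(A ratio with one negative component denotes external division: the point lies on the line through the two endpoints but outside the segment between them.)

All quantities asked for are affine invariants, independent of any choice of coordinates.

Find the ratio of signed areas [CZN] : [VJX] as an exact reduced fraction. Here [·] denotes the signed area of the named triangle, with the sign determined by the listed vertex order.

Choose coordinates C = (0, 0), J = (1, 0), V = (0, 1).
1. Y is the centroid of triangle VCJ ⇒ Y = (1/3, 1/3)
2. Z is the intersection of line VJ and line YC ⇒ Z = (1/2, 1/2)
3. N lies on line VZ with VN:NZ = 2:(-5) ⇒ N = (-1/3, 4/3)
4. X lies on line YV with YX:XV = 4:(-3) ⇒ X = (-1, 3)
2·[CZN] = 5/6, 2·[VJX] = 1
[CZN]:[VJX] = 5/6:1 = 5/6

[CZN]:[VJX] = 5/6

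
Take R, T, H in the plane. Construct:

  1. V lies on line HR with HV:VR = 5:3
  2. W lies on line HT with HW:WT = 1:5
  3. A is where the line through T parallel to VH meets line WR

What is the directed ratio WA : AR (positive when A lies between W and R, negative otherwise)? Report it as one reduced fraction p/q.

Work in coordinates with R = (0, 0), T = (1, 0), H = (0, 1).
1. V lies on line HR with HV:VR = 5:3 ⇒ V = (0, 3/8)
2. W lies on line HT with HW:WT = 1:5 ⇒ W = (1/6, 5/6)
3. A is where the line through T parallel to VH meets line WR ⇒ A = (1, 5)
A = W + t·(R−W) with t = -5, so WA:AR = t:(1−t) = -5:6

WA:AR = -5/6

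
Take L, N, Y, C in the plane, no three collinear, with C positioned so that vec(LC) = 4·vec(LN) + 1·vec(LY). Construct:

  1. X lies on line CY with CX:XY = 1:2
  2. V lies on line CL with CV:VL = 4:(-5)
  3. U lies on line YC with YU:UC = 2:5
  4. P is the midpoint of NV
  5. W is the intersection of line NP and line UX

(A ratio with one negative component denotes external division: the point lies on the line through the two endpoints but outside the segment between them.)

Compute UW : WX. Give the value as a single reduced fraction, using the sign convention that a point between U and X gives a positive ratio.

UW:WX = -12/7

Assign L = (0, 0), N = (1, 0), Y = (0, 1), C = (4, 1) — the answer is frame-independent, so this choice is without loss of generality.
1. X lies on line CY with CX:XY = 1:2 ⇒ X = (8/3, 1)
2. V lies on line CL with CV:VL = 4:(-5) ⇒ V = (20, 5)
3. U lies on line YC with YU:UC = 2:5 ⇒ U = (8/7, 1)
4. P is the midpoint of NV ⇒ P = (21/2, 5/2)
5. W is the intersection of line NP and line UX ⇒ W = (24/5, 1)
W = U + t·(X−U) with t = 12/5, so UW:WX = t:(1−t) = 12/5:-7/5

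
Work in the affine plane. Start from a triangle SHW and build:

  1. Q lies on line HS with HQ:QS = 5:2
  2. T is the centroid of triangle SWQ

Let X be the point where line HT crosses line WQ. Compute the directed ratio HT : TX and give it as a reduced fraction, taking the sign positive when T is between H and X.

HT:TX = -17/2

Set S = (0, 0), H = (1, 0), W = (0, 1); any affine frame gives the same invariant.
1. Q lies on line HS with HQ:QS = 5:2 ⇒ Q = (2/7, 0)
2. T is the centroid of triangle SWQ ⇒ T = (2/21, 1/3)
line HT meets WQ at X = (24/119, 5/17)
T = H + t·(X−H) with t = 17/15, so HT:TX = 17/15:-2/15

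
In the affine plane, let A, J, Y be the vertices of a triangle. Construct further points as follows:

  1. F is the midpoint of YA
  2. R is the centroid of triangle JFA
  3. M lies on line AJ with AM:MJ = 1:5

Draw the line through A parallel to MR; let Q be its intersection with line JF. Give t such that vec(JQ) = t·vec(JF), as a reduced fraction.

Work in coordinates with A = (0, 0), J = (1, 0), Y = (0, 1).
1. F is the midpoint of YA ⇒ F = (0, 1/2)
2. R is the centroid of triangle JFA ⇒ R = (1/3, 1/6)
3. M lies on line AJ with AM:MJ = 1:5 ⇒ M = (1/6, 0)
through A parallel to MR: direction (1/6, 1/6); meets JF at Q = (1/3, 1/3)
Q = J + t·(F−J) with t = 2/3

t = 2/3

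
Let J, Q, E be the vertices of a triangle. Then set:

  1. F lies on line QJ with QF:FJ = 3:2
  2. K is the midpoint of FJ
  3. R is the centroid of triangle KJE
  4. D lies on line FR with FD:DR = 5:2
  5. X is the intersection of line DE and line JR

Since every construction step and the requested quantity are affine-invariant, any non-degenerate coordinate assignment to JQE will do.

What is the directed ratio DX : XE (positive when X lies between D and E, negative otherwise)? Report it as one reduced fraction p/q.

Set J = (0, 0), Q = (1, 0), E = (0, 1); any affine frame gives the same invariant.
1. F lies on line QJ with QF:FJ = 3:2 ⇒ F = (2/5, 0)
2. K is the midpoint of FJ ⇒ K = (1/5, 0)
3. R is the centroid of triangle KJE ⇒ R = (1/15, 1/3)
4. D lies on line FR with FD:DR = 5:2 ⇒ D = (17/105, 5/21)
5. X is the intersection of line DE and line JR ⇒ X = (17/165, 17/33)
X = D + t·(E−D) with t = 4/11, so DX:XE = t:(1−t) = 4/11:7/11

DX:XE = 4/7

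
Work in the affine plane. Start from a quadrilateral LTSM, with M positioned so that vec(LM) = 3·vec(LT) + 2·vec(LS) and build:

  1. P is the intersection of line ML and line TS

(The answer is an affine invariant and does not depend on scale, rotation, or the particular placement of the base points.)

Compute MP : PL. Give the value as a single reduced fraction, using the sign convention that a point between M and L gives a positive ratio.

Choose coordinates L = (0, 0), T = (1, 0), S = (0, 1), M = (3, 2).
1. P is the intersection of line ML and line TS ⇒ P = (3/5, 2/5)
P = M + t·(L−M) with t = 4/5, so MP:PL = t:(1−t) = 4/5:1/5

MP:PL = 4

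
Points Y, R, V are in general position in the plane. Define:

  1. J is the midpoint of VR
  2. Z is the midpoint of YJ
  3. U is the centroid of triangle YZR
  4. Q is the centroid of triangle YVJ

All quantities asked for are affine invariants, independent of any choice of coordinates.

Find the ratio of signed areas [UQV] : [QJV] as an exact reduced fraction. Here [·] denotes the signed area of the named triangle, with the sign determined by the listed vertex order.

[UQV]:[QJV] = -1/3

Set Y = (0, 0), R = (1, 0), V = (0, 1); any affine frame gives the same invariant.
1. J is the midpoint of VR ⇒ J = (1/2, 1/2)
2. Z is the midpoint of YJ ⇒ Z = (1/4, 1/4)
3. U is the centroid of triangle YZR ⇒ U = (5/12, 1/12)
4. Q is the centroid of triangle YVJ ⇒ Q = (1/6, 1/2)
2·[UQV] = -1/18, 2·[QJV] = 1/6
[UQV]:[QJV] = -1/18:1/6 = -1/3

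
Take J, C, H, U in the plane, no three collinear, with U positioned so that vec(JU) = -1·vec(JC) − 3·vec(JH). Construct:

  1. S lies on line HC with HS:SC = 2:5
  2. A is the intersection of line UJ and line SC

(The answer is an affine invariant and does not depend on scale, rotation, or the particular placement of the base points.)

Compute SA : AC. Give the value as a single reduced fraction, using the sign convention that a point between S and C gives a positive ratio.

SA:AC = -1/21

Assign J = (0, 0), C = (1, 0), H = (0, 1), U = (-1, -3) — the answer is frame-independent, so this choice is without loss of generality.
1. S lies on line HC with HS:SC = 2:5 ⇒ S = (2/7, 5/7)
2. A is the intersection of line UJ and line SC ⇒ A = (1/4, 3/4)
A = S + t·(C−S) with t = -1/20, so SA:AC = t:(1−t) = -1/20:21/20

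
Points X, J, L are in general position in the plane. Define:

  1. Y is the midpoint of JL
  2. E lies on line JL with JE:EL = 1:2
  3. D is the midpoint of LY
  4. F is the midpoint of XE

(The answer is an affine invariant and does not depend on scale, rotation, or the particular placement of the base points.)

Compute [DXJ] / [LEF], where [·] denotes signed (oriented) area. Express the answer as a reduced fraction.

Set X = (0, 0), J = (1, 0), L = (0, 1); any affine frame gives the same invariant.
1. Y is the midpoint of JL ⇒ Y = (1/2, 1/2)
2. E lies on line JL with JE:EL = 1:2 ⇒ E = (2/3, 1/3)
3. D is the midpoint of LY ⇒ D = (1/4, 3/4)
4. F is the midpoint of XE ⇒ F = (1/3, 1/6)
2·[DXJ] = 3/4, 2·[LEF] = -1/3
[DXJ]:[LEF] = 3/4:-1/3 = -9/4

[DXJ]:[LEF] = -9/4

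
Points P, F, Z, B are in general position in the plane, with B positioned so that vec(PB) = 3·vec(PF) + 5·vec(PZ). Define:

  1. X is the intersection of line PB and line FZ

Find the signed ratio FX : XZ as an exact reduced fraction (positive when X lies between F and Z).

Work in coordinates with P = (0, 0), F = (1, 0), Z = (0, 1), B = (3, 5).
1. X is the intersection of line PB and line FZ ⇒ X = (3/8, 5/8)
X = F + t·(Z−F) with t = 5/8, so FX:XZ = t:(1−t) = 5/8:3/8

FX:XZ = 5/3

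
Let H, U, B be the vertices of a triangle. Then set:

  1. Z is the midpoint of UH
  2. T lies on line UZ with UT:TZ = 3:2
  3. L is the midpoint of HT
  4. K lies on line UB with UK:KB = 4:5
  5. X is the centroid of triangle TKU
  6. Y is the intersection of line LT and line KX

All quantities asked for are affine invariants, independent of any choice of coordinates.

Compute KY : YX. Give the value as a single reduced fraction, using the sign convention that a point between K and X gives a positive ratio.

Set H = (0, 0), U = (1, 0), B = (0, 1); any affine frame gives the same invariant.
1. Z is the midpoint of UH ⇒ Z = (1/2, 0)
2. T lies on line UZ with UT:TZ = 3:2 ⇒ T = (7/10, 0)
3. L is the midpoint of HT ⇒ L = (7/20, 0)
4. K lies on line UB with UK:KB = 4:5 ⇒ K = (5/9, 4/9)
5. X is the centroid of triangle TKU ⇒ X = (203/270, 4/27)
6. Y is the intersection of line LT and line KX ⇒ Y = (17/20, 0)
Y = K + t·(X−K) with t = 3/2, so KY:YX = t:(1−t) = 3/2:-1/2

KY:YX = -3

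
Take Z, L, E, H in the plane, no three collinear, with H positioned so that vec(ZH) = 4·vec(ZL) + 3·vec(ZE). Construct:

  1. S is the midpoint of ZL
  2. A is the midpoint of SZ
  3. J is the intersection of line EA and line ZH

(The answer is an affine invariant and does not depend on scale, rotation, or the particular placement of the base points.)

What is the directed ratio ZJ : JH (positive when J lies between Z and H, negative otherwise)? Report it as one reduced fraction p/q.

Work in coordinates with Z = (0, 0), L = (1, 0), E = (0, 1), H = (4, 3).
1. S is the midpoint of ZL ⇒ S = (1/2, 0)
2. A is the midpoint of SZ ⇒ A = (1/4, 0)
3. J is the intersection of line EA and line ZH ⇒ J = (4/19, 3/19)
J = Z + t·(H−Z) with t = 1/19, so ZJ:JH = t:(1−t) = 1/19:18/19

ZJ:JH = 1/18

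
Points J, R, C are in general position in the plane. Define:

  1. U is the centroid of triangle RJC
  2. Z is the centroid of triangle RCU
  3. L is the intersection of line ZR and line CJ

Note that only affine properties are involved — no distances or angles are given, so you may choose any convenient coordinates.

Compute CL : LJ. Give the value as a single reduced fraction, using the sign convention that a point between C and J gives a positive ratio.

CL:LJ = 1/4

Work in coordinates with J = (0, 0), R = (1, 0), C = (0, 1).
1. U is the centroid of triangle RJC ⇒ U = (1/3, 1/3)
2. Z is the centroid of triangle RCU ⇒ Z = (4/9, 4/9)
3. L is the intersection of line ZR and line CJ ⇒ L = (0, 4/5)
L = C + t·(J−C) with t = 1/5, so CL:LJ = t:(1−t) = 1/5:4/5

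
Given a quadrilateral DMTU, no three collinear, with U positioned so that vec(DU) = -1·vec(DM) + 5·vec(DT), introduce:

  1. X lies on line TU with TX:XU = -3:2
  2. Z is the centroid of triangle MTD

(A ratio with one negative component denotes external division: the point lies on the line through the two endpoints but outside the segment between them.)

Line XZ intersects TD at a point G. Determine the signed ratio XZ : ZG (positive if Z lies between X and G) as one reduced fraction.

XZ:ZG = -10

Set D = (0, 0), M = (1, 0), T = (0, 1), U = (-1, 5); any affine frame gives the same invariant.
1. X lies on line TU with TX:XU = -3:2 ⇒ X = (-3, 13)
2. Z is the centroid of triangle MTD ⇒ Z = (1/3, 1/3)
line XZ meets TD at G = (0, 8/5)
Z = X + t·(G−X) with t = 10/9, so XZ:ZG = 10/9:-1/9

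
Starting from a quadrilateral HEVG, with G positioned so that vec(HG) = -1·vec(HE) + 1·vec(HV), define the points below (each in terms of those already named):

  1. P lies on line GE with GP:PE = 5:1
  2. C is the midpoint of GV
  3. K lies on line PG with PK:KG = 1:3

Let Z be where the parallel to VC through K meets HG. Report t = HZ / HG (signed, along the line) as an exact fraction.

t = 3/8

Set H = (0, 0), E = (1, 0), V = (0, 1), G = (-1, 1); any affine frame gives the same invariant.
1. P lies on line GE with GP:PE = 5:1 ⇒ P = (2/3, 1/6)
2. C is the midpoint of GV ⇒ C = (-1/2, 1)
3. K lies on line PG with PK:KG = 1:3 ⇒ K = (1/4, 3/8)
through K parallel to VC: direction (-1/2, 0); meets HG at Z = (-3/8, 3/8)
Z = H + t·(G−H) with t = 3/8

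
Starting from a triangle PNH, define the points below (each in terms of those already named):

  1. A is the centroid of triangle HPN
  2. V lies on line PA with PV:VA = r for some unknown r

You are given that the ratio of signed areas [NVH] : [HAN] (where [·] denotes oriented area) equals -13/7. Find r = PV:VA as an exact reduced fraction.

r = 4/3

Work in coordinates with P = (0, 0), N = (1, 0), H = (0, 1).
1. A is the centroid of triangle HPN ⇒ A = (1/3, 1/3)
2. With PV:VA = r, write λ = r/(r+1) so V = P + λ·(A−P); V is affine-linear in λ
Every point depending on V is an affine combination of V and λ-independent points, so each such coordinate is linear in λ; the λ² term in each signed area is a multiple of (A−P)×(A−P) = 0, so 2·[NVH] and 2·[HAN] are each linear in λ. Evaluating at λ=0 and λ=1:
  2·[NVH] = 2/3·λ − 1,   2·[HAN] = 1/3
So [NVH]:[HAN] = (2/3·λ − 1) / (1/3). Setting this equal to -13/7:
  2/3·λ − 1 = -13/7·(1/3)  ⇒  λ = 4/7
Then r = λ/(1−λ) = (4/7)/(3/7) = 4/3. Check: with r = 4/3, V = (4/21, 4/21) and [NVH]:[HAN] = -13/7 as required.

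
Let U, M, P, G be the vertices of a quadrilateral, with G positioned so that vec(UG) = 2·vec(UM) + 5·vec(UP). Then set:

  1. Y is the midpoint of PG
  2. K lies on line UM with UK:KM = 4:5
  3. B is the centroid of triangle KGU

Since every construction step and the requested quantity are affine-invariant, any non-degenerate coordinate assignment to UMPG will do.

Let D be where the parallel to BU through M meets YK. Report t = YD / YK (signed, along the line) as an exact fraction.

t = 66/41

Assign U = (0, 0), M = (1, 0), P = (0, 1), G = (2, 5) — the answer is frame-independent, so this choice is without loss of generality.
1. Y is the midpoint of PG ⇒ Y = (1, 3)
2. K lies on line UM with UK:KM = 4:5 ⇒ K = (4/9, 0)
3. B is the centroid of triangle KGU ⇒ B = (22/27, 5/3)
through M parallel to BU: direction (-22/27, -5/3); meets YK at D = (13/123, -75/41)
D = Y + t·(K−Y) with t = 66/41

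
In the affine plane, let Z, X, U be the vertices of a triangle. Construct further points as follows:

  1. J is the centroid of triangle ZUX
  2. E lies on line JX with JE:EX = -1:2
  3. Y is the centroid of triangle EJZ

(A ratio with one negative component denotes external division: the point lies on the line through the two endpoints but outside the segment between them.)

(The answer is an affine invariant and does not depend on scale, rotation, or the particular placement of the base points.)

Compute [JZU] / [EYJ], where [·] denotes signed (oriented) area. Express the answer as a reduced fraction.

[JZU]:[EYJ] = -3

Work in coordinates with Z = (0, 0), X = (1, 0), U = (0, 1).
1. J is the centroid of triangle ZUX ⇒ J = (1/3, 1/3)
2. E lies on line JX with JE:EX = -1:2 ⇒ E = (-1/3, 2/3)
3. Y is the centroid of triangle EJZ ⇒ Y = (0, 1/3)
2·[JZU] = -1/3, 2·[EYJ] = 1/9
[JZU]:[EYJ] = -1/3:1/9 = -3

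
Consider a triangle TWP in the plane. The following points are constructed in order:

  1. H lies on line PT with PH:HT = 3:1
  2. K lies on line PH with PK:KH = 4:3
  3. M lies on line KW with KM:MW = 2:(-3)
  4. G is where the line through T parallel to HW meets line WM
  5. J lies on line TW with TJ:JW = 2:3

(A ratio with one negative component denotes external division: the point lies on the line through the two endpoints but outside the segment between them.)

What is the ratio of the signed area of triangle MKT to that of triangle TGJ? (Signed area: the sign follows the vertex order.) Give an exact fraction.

Assign T = (0, 0), W = (1, 0), P = (0, 1) — the answer is frame-independent, so this choice is without loss of generality.
1. H lies on line PT with PH:HT = 3:1 ⇒ H = (0, 1/4)
2. K lies on line PH with PK:KH = 4:3 ⇒ K = (0, 4/7)
3. M lies on line KW with KM:MW = 2:(-3) ⇒ M = (-2, 12/7)
4. G is where the line through T parallel to HW meets line WM ⇒ G = (16/9, -4/9)
5. J lies on line TW with TJ:JW = 2:3 ⇒ J = (2/5, 0)
2·[MKT] = -8/7, 2·[TGJ] = 8/45
[MKT]:[TGJ] = -8/7:8/45 = -45/7

[MKT]:[TGJ] = -45/7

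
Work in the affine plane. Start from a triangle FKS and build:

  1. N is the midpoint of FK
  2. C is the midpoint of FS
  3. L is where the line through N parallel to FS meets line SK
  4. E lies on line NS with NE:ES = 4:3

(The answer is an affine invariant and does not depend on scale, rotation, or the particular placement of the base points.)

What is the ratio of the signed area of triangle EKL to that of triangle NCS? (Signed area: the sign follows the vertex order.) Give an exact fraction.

Choose coordinates F = (0, 0), K = (1, 0), S = (0, 1).
1. N is the midpoint of FK ⇒ N = (1/2, 0)
2. C is the midpoint of FS ⇒ C = (0, 1/2)
3. L is where the line through N parallel to FS meets line SK ⇒ L = (1/2, 1/2)
4. E lies on line NS with NE:ES = 4:3 ⇒ E = (3/14, 4/7)
2·[EKL] = 3/28, 2·[NCS] = -1/4
[EKL]:[NCS] = 3/28:-1/4 = -3/7

[EKL]:[NCS] = -3/7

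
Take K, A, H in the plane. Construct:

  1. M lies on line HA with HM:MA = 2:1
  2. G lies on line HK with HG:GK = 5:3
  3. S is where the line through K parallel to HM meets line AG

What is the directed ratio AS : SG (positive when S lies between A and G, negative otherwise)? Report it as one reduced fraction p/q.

Set K = (0, 0), A = (1, 0), H = (0, 1); any affine frame gives the same invariant.
1. M lies on line HA with HM:MA = 2:1 ⇒ M = (2/3, 1/3)
2. G lies on line HK with HG:GK = 5:3 ⇒ G = (0, 3/8)
3. S is where the line through K parallel to HM meets line AG ⇒ S = (-3/5, 3/5)
S = A + t·(G−A) with t = 8/5, so AS:SG = t:(1−t) = 8/5:-3/5

AS:SG = -8/3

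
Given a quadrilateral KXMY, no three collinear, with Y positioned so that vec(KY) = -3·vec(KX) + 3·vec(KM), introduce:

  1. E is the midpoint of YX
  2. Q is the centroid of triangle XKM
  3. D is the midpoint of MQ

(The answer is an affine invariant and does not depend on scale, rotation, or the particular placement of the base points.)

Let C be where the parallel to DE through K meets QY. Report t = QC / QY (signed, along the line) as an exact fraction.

t = -2

Choose coordinates K = (0, 0), X = (1, 0), M = (0, 1), Y = (-3, 3).
1. E is the midpoint of YX ⇒ E = (-1, 3/2)
2. Q is the centroid of triangle XKM ⇒ Q = (1/3, 1/3)
3. D is the midpoint of MQ ⇒ D = (1/6, 2/3)
through K parallel to DE: direction (-7/6, 5/6); meets QY at C = (7, -5)
C = Q + t·(Y−Q) with t = -2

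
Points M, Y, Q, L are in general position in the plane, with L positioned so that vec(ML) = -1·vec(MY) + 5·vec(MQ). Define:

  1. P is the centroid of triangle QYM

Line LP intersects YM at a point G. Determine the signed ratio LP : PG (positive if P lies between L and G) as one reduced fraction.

LP:PG = 14

Set M = (0, 0), Y = (1, 0), Q = (0, 1), L = (-1, 5); any affine frame gives the same invariant.
1. P is the centroid of triangle QYM ⇒ P = (1/3, 1/3)
line LP meets YM at G = (3/7, 0)
P = L + t·(G−L) with t = 14/15, so LP:PG = 14/15:1/15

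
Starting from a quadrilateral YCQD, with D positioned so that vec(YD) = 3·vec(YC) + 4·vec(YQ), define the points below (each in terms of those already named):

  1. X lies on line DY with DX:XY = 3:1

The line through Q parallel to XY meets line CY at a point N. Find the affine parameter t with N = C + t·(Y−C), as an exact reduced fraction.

t = 7/4

Choose coordinates Y = (0, 0), C = (1, 0), Q = (0, 1), D = (3, 4).
1. X lies on line DY with DX:XY = 3:1 ⇒ X = (3/4, 1)
through Q parallel to XY: direction (-3/4, -1); meets CY at N = (-3/4, 0)
N = C + t·(Y−C) with t = 7/4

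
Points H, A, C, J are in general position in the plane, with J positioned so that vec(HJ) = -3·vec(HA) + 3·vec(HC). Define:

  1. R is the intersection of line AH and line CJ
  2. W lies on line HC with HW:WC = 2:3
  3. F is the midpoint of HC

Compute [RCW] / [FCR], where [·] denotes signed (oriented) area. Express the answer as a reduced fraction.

[RCW]:[FCR] = -6/5

Assign H = (0, 0), A = (1, 0), C = (0, 1), J = (-3, 3) — the answer is frame-independent, so this choice is without loss of generality.
1. R is the intersection of line AH and line CJ ⇒ R = (3/2, 0)
2. W lies on line HC with HW:WC = 2:3 ⇒ W = (0, 2/5)
3. F is the midpoint of HC ⇒ F = (0, 1/2)
2·[RCW] = 9/10, 2·[FCR] = -3/4
[RCW]:[FCR] = 9/10:-3/4 = -6/5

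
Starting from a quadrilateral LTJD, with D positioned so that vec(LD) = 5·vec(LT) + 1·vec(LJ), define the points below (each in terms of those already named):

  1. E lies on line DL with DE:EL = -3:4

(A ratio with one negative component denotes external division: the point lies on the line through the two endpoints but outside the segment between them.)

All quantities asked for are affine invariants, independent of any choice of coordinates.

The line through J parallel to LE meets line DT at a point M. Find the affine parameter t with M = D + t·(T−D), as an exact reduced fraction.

Choose coordinates L = (0, 0), T = (1, 0), J = (0, 1), D = (5, 1).
1. E lies on line DL with DE:EL = -3:4 ⇒ E = (20, 4)
through J parallel to LE: direction (20, 4); meets DT at M = (25, 6)
M = D + t·(T−D) with t = -5

t = -5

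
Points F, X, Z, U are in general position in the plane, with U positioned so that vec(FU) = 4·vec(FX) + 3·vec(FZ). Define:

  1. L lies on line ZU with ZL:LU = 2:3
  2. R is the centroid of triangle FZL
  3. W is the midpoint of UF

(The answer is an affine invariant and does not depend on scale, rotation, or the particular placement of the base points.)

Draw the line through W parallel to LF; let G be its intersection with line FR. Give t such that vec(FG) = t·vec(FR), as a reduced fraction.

t = -9/4

Choose coordinates F = (0, 0), X = (1, 0), Z = (0, 1), U = (4, 3).
1. L lies on line ZU with ZL:LU = 2:3 ⇒ L = (8/5, 9/5)
2. R is the centroid of triangle FZL ⇒ R = (8/15, 14/15)
3. W is the midpoint of UF ⇒ W = (2, 3/2)
through W parallel to LF: direction (-8/5, -9/5); meets FR at G = (-6/5, -21/10)
G = F + t·(R−F) with t = -9/4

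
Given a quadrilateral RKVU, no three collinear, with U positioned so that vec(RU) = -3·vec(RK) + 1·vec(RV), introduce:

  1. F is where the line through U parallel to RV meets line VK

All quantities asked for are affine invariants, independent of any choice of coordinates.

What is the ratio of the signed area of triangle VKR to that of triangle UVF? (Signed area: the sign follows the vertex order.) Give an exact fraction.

[VKR]:[UVF] = -1/9

Assign R = (0, 0), K = (1, 0), V = (0, 1), U = (-3, 1) — the answer is frame-independent, so this choice is without loss of generality.
1. F is where the line through U parallel to RV meets line VK ⇒ F = (-3, 4)
2·[VKR] = -1, 2·[UVF] = 9
[VKR]:[UVF] = -1:9 = -1/9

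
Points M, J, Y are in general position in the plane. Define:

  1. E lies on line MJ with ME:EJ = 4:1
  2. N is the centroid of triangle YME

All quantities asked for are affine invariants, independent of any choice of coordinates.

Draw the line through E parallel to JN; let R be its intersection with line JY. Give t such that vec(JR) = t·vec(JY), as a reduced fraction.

t = -1/6

Choose coordinates M = (0, 0), J = (1, 0), Y = (0, 1).
1. E lies on line MJ with ME:EJ = 4:1 ⇒ E = (4/5, 0)
2. N is the centroid of triangle YME ⇒ N = (4/15, 1/3)
through E parallel to JN: direction (-11/15, 1/3); meets JY at R = (7/6, -1/6)
R = J + t·(Y−J) with t = -1/6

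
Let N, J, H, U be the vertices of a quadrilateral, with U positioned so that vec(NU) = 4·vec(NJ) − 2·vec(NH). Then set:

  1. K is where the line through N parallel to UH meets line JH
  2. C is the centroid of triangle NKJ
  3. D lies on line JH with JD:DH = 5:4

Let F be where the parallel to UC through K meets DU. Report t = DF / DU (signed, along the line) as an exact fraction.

Work in coordinates with N = (0, 0), J = (1, 0), H = (0, 1), U = (4, -2).
1. K is where the line through N parallel to UH meets line JH ⇒ K = (4, -3)
2. C is the centroid of triangle NKJ ⇒ C = (5/3, -1)
3. D lies on line JH with JD:DH = 5:4 ⇒ D = (4/9, 5/9)
through K parallel to UC: direction (-7/3, 1); meets DU at F = (484/65, -291/65)
F = D + t·(U−D) with t = 128/65

t = 128/65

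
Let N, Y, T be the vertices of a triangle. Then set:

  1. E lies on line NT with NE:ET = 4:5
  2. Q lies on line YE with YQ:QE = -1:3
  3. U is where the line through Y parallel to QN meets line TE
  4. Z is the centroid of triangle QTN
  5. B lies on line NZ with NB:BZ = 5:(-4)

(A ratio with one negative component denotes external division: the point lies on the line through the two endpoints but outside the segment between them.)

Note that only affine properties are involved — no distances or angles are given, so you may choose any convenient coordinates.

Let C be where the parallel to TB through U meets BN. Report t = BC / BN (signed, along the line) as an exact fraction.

Choose coordinates N = (0, 0), Y = (1, 0), T = (0, 1).
1. E lies on line NT with NE:ET = 4:5 ⇒ E = (0, 4/9)
2. Q lies on line YE with YQ:QE = -1:3 ⇒ Q = (3/2, -2/9)
3. U is where the line through Y parallel to QN meets line TE ⇒ U = (0, 4/27)
4. Z is the centroid of triangle QTN ⇒ Z = (1/2, 7/27)
5. B lies on line NZ with NB:BZ = 5:(-4) ⇒ B = (5/2, 35/27)
through U parallel to TB: direction (5/2, 8/27); meets BN at C = (10/27, 140/729)
C = B + t·(N−B) with t = 23/27

t = 23/27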